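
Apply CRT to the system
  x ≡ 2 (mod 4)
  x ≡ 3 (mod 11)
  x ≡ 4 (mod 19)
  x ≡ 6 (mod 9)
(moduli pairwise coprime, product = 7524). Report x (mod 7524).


Product of moduli M = 4 · 11 · 19 · 9 = 7524.
Merge one congruence at a time:
  Start: x ≡ 2 (mod 4).
  Combine with x ≡ 3 (mod 11); new modulus lcm = 44.
    Write x = 2 + 4·t and substitute into x ≡ 3 (mod 11): 4·t ≡ 3 − 2 = 1 (mod 11).
    The inverse of 4 mod 11 is 3 (since 4·3 = 12 = 1·11 + 1), so t ≡ 3·1 = 3 ≡ 3 (mod 11).
    Then x = 2 + 4·3 = 14, valid modulo lcm(4, 11) = 44: x ≡ 14 (mod 44).
  Combine with x ≡ 4 (mod 19); new modulus lcm = 836.
    Write x = 14 + 44·t and substitute into x ≡ 4 (mod 19): 44·t ≡ 4 − 14 = -10 (mod 19).
    Reduce coefficients mod 19: 6·t ≡ 9 (mod 19).
    The inverse of 6 mod 19 is 16 (since 6·16 = 96 = 5·19 + 1), so t ≡ 16·9 = 144 ≡ 11 (mod 19).
    Then x = 14 + 44·11 = 498, valid modulo lcm(44, 19) = 836: x ≡ 498 (mod 836).
  Combine with x ≡ 6 (mod 9); new modulus lcm = 7524.
    Write x = 498 + 836·t and substitute into x ≡ 6 (mod 9): 836·t ≡ 6 − 498 = -492 (mod 9).
    Reduce coefficients mod 9: 8·t ≡ 3 (mod 9).
    The inverse of 8 mod 9 is 8 (since 8·8 = 64 = 7·9 + 1), so t ≡ 8·3 = 24 ≡ 6 (mod 9).
    Then x = 498 + 836·6 = 5514, valid modulo lcm(836, 9) = 7524: x ≡ 5514 (mod 7524).
Verify against each original: 5514 mod 4 = 2, 5514 mod 11 = 3, 5514 mod 19 = 4, 5514 mod 9 = 6.

x ≡ 5514 (mod 7524).


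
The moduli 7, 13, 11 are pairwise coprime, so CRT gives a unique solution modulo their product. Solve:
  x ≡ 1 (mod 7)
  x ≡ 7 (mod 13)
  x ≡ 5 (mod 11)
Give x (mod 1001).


Moduli 7, 13, 11 are pairwise coprime; by CRT there is a unique solution modulo M = 7 · 13 · 11 = 1001.
Solve pairwise, accumulating the modulus:
  Start with x ≡ 1 (mod 7).
  Combine with x ≡ 7 (mod 13): since gcd(7, 13) = 1, we get a unique residue mod 91.
    Write x = 1 + 7·t and substitute into x ≡ 7 (mod 13): 7·t ≡ 7 − 1 = 6 (mod 13).
    The inverse of 7 mod 13 is 2 (since 7·2 = 14 = 1·13 + 1), so t ≡ 2·6 = 12 ≡ 12 (mod 13).
    Then x = 1 + 7·12 = 85, valid modulo lcm(7, 13) = 91: x ≡ 85 (mod 91).
  Combine with x ≡ 5 (mod 11): since gcd(91, 11) = 1, we get a unique residue mod 1001.
    Write x = 85 + 91·t and substitute into x ≡ 5 (mod 11): 91·t ≡ 5 − 85 = -80 (mod 11).
    Reduce coefficients mod 11: 3·t ≡ 8 (mod 11).
    The inverse of 3 mod 11 is 4 (since 3·4 = 12 = 1·11 + 1), so t ≡ 4·8 = 32 ≡ 10 (mod 11).
    Then x = 85 + 91·10 = 995, valid modulo lcm(91, 11) = 1001: x ≡ 995 (mod 1001).
Verify: 995 mod 7 = 1 ✓, 995 mod 13 = 7 ✓, 995 mod 11 = 5 ✓.

x ≡ 995 (mod 1001).


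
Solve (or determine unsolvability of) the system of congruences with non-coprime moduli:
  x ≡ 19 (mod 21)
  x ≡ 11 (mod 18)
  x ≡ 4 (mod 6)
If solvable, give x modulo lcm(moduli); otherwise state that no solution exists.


Moduli 21, 18, 6 are not pairwise coprime, so CRT works modulo lcm(m_i) when all pairwise compatibility conditions hold.
Pairwise compatibility: gcd(m_i, m_j) must divide a_i - a_j for every pair.
Merge one congruence at a time:
  Start: x ≡ 19 (mod 21).
  Combine with x ≡ 11 (mod 18): gcd(21, 18) = 3, and 11 - 19 = -8 is NOT divisible by 3.
    ⇒ system is inconsistent (no integer solution).

No solution (the system is inconsistent).


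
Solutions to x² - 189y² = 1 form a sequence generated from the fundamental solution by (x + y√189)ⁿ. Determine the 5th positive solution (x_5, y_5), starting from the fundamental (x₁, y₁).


Step 1: Find the fundamental solution (x₁, y₁) of x² - 189y² = 1.
  Expand √189 as a continued fraction. a₀ = ⌊√189⌋ = 13; iterate m_{k+1} = d_k·a_k − m_k, d_{k+1} = (189 − m_{k+1}²)/d_k, a_{k+1} = ⌊(a₀ + m_{k+1})/d_{k+1}⌋ (starting m₀ = 0, d₀ = 1), with convergents p_k = a_k·p_{k-1} + p_{k-2}, q_k = a_k·q_{k-1} + q_{k-2} (p₋₁ = 1, q₋₁ = 0):
  k = 0: a₀ = 13; p₀/q₀ = 13/1; p₀² − 189·q₀² = 169 − 189 = -20.
  k = 1: m = 13, d = 20, a = ⌊(13 + 13)/20⌋ = 1; p/q = (1·13 + 1)/(1·1 + 0) = 14/1; p² − 189·q² = 196 − 189 = 7.
  k = 2: m = 7, d = 7, a = ⌊(13 + 7)/7⌋ = 2; p/q = (2·14 + 13)/(2·1 + 1) = 41/3; p² − 189·q² = 1681 − 1701 = -20.
  k = 3: m = 7, d = 20, a = ⌊(13 + 7)/20⌋ = 1; p/q = (1·41 + 14)/(1·3 + 1) = 55/4; p² − 189·q² = 3025 − 3024 = 1.
  The first convergent with p² − 189·q² = 1 gives the fundamental solution (x₁, y₁) = (55, 4).
Step 2: Apply the recurrence (x_{n+1}, y_{n+1}) = (x₁x_n + 189y₁y_n, x₁y_n + y₁x_n) repeatedly.
  From (x_1, y_1) = (55, 4): x_2 = 55·55 + 189·4·4 = 6049; y_2 = 55·4 + 4·55 = 440.
  From (x_2, y_2) = (6049, 440): x_3 = 55·6049 + 189·4·440 = 665335; y_3 = 55·440 + 4·6049 = 48396.
  From (x_3, y_3) = (665335, 48396): x_4 = 55·665335 + 189·4·48396 = 73180801; y_4 = 55·48396 + 4·665335 = 5323120.
  From (x_4, y_4) = (73180801, 5323120): x_5 = 55·73180801 + 189·4·5323120 = 8049222775; y_5 = 55·5323120 + 4·73180801 = 585494804.
Step 3: Verify x_5² - 189·y_5² = 64789987281578700625 - 64789987281578700624 = 1 (should be 1). ✓

(x_1, y_1) = (55, 4); (x_5, y_5) = (8049222775, 585494804).


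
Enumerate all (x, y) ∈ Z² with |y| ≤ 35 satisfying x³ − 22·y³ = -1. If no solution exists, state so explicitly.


The equation is x³ - 22y³ = -1. For fixed y, x³ = 22·y³ − 1, so a solution requires the RHS to be a perfect cube.
Strategy: iterate y from -35 to 35, compute RHS = 22·y³ − 1, and check whether it is a (positive or negative) perfect cube.
Check small values of y:
  y = 0: RHS = -1 = (-1)³ ⇒ x = -1 works.
  y = 1: RHS = 21 is not a perfect cube.
  y = -1: RHS = -23 is not a perfect cube.
  y = 2: RHS = 175 is not a perfect cube.
  y = -2: RHS = -177 is not a perfect cube.
  y = 3: RHS = 593 is not a perfect cube.
  y = -3: RHS = -595 is not a perfect cube.
Continuing the search up to |y| = 35 finds no further solutions beyond those listed.
Collected solutions: (-1, 0).

Solutions (with |y| ≤ 35): (-1, 0).


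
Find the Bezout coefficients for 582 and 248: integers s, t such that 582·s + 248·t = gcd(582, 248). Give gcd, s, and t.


Euclidean algorithm on (582, 248) — divide until remainder is 0:
  582 = 2 · 248 + 86
  248 = 2 · 86 + 76
  86 = 1 · 76 + 10
  76 = 7 · 10 + 6
  10 = 1 · 6 + 4
  6 = 1 · 4 + 2
  4 = 2 · 2 + 0
gcd(582, 248) = 2.
Track Bezout coefficients alongside the remainders: start with r₀ = 582 = a·1 + b·0 (s = 1, t = 0) and r₁ = 248 = a·0 + b·1 (s = 0, t = 1); each new remainder r_{k+1} = r_{k-1} − q_k·r_k inherits s_{k+1} = s_{k-1} − q_k·s_k, t_{k+1} = t_{k-1} − q_k·t_k, so r_k = a·s_k + b·t_k at every step:
  q = 2: r = 86, s = 1 − 2·0 = 1, t = 0 − 2·1 = -2  (check: 582·1 + 248·(-2) = 86)
  q = 2: r = 76, s = 0 − 2·1 = -2, t = 1 − 2·(-2) = 5  (check: 582·(-2) + 248·5 = 76)
  q = 1: r = 10, s = 1 − 1·(-2) = 3, t = -2 − 1·5 = -7  (check: 582·3 + 248·(-7) = 10)
  q = 7: r = 6, s = -2 − 7·3 = -23, t = 5 − 7·(-7) = 54  (check: 582·(-23) + 248·54 = 6)
  q = 1: r = 4, s = 3 − 1·(-23) = 26, t = -7 − 1·54 = -61  (check: 582·26 + 248·(-61) = 4)
  q = 1: r = 2, s = -23 − 1·26 = -49, t = 54 − 1·(-61) = 115  (check: 582·(-49) + 248·115 = 2)
The row with r = 2 (the gcd) gives the Bezout coefficients s = -49, t = 115.
Result: 582 · (-49) + 248 · (115) = 2.

gcd(582, 248) = 2; s = -49, t = 115 (check: 582·(-49) + 248·115 = 2).


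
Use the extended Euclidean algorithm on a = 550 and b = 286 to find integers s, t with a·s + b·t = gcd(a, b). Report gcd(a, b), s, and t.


Euclidean algorithm on (550, 286) — divide until remainder is 0:
  550 = 1 · 286 + 264
  286 = 1 · 264 + 22
  264 = 12 · 22 + 0
gcd(550, 286) = 22.
Track Bezout coefficients alongside the remainders: start with r₀ = 550 = a·1 + b·0 (s = 1, t = 0) and r₁ = 286 = a·0 + b·1 (s = 0, t = 1); each new remainder r_{k+1} = r_{k-1} − q_k·r_k inherits s_{k+1} = s_{k-1} − q_k·s_k, t_{k+1} = t_{k-1} − q_k·t_k, so r_k = a·s_k + b·t_k at every step:
  q = 1: r = 264, s = 1 − 1·0 = 1, t = 0 − 1·1 = -1  (check: 550·1 + 286·(-1) = 264)
  q = 1: r = 22, s = 0 − 1·1 = -1, t = 1 − 1·(-1) = 2  (check: 550·(-1) + 286·2 = 22)
The row with r = 22 (the gcd) gives the Bezout coefficients s = -1, t = 2.
Result: 550 · (-1) + 286 · (2) = 22.

gcd(550, 286) = 22; s = -1, t = 2 (check: 550·(-1) + 286·2 = 22).


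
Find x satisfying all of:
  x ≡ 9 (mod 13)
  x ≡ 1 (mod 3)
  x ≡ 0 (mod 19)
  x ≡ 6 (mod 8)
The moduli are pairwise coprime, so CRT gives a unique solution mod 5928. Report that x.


Product of moduli M = 13 · 3 · 19 · 8 = 5928.
Merge one congruence at a time:
  Start: x ≡ 9 (mod 13).
  Combine with x ≡ 1 (mod 3); new modulus lcm = 39.
    Write x = 9 + 13·t and substitute into x ≡ 1 (mod 3): 13·t ≡ 1 − 9 = -8 (mod 3).
    Reduce coefficients mod 3: 1·t ≡ 1 (mod 3).
    So t ≡ 1 (mod 3).
    Then x = 9 + 13·1 = 22, valid modulo lcm(13, 3) = 39: x ≡ 22 (mod 39).
  Combine with x ≡ 0 (mod 19); new modulus lcm = 741.
    Write x = 22 + 39·t and substitute into x ≡ 0 (mod 19): 39·t ≡ 0 − 22 = -22 (mod 19).
    Reduce coefficients mod 19: 1·t ≡ 16 (mod 19).
    So t ≡ 16 (mod 19).
    Then x = 22 + 39·16 = 646, valid modulo lcm(39, 19) = 741: x ≡ 646 (mod 741).
  Combine with x ≡ 6 (mod 8); new modulus lcm = 5928.
    Write x = 646 + 741·t and substitute into x ≡ 6 (mod 8): 741·t ≡ 6 − 646 = -640 (mod 8).
    Reduce coefficients mod 8: 5·t ≡ 0 (mod 8).
    The inverse of 5 mod 8 is 5 (since 5·5 = 25 = 3·8 + 1), so t ≡ 5·0 = 0 ≡ 0 (mod 8).
    Then x = 646 + 741·0 = 646, valid modulo lcm(741, 8) = 5928: x ≡ 646 (mod 5928).
Verify against each original: 646 mod 13 = 9, 646 mod 3 = 1, 646 mod 19 = 0, 646 mod 8 = 6.

x ≡ 646 (mod 5928).


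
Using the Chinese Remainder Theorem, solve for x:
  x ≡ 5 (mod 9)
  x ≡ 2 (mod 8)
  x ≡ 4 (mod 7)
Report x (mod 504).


Moduli 9, 8, 7 are pairwise coprime; by CRT there is a unique solution modulo M = 9 · 8 · 7 = 504.
Solve pairwise, accumulating the modulus:
  Start with x ≡ 5 (mod 9).
  Combine with x ≡ 2 (mod 8): since gcd(9, 8) = 1, we get a unique residue mod 72.
    Write x = 5 + 9·t and substitute into x ≡ 2 (mod 8): 9·t ≡ 2 − 5 = -3 (mod 8).
    Reduce coefficients mod 8: 1·t ≡ 5 (mod 8).
    So t ≡ 5 (mod 8).
    Then x = 5 + 9·5 = 50, valid modulo lcm(9, 8) = 72: x ≡ 50 (mod 72).
  Combine with x ≡ 4 (mod 7): since gcd(72, 7) = 1, we get a unique residue mod 504.
    Write x = 50 + 72·t and substitute into x ≡ 4 (mod 7): 72·t ≡ 4 − 50 = -46 (mod 7).
    Reduce coefficients mod 7: 2·t ≡ 3 (mod 7).
    The inverse of 2 mod 7 is 4 (since 2·4 = 8 = 1·7 + 1), so t ≡ 4·3 = 12 ≡ 5 (mod 7).
    Then x = 50 + 72·5 = 410, valid modulo lcm(72, 7) = 504: x ≡ 410 (mod 504).
Verify: 410 mod 9 = 5 ✓, 410 mod 8 = 2 ✓, 410 mod 7 = 4 ✓.

x ≡ 410 (mod 504).


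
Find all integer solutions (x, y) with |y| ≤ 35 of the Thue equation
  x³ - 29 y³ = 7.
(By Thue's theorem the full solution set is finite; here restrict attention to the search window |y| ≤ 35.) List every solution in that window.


The equation is x³ - 29y³ = 7. For fixed y, x³ = 29·y³ + 7, so a solution requires the RHS to be a perfect cube.
Strategy: iterate y from -35 to 35, compute RHS = 29·y³ + 7, and check whether it is a (positive or negative) perfect cube.
Check small values of y:
  y = 0: RHS = 7 is not a perfect cube.
  y = 1: RHS = 36 is not a perfect cube.
  y = -1: RHS = -22 is not a perfect cube.
  y = 2: RHS = 239 is not a perfect cube.
  y = -2: RHS = -225 is not a perfect cube.
  y = 3: RHS = 790 is not a perfect cube.
  y = -3: RHS = -776 is not a perfect cube.
Continuing the search up to |y| = 35 finds no solutions either.
No (x, y) in the scanned range satisfies the equation.

No integer solutions with |y| ≤ 35.


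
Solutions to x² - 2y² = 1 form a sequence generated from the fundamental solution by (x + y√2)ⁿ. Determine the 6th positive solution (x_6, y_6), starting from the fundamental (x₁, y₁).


Step 1: Find the fundamental solution (x₁, y₁) of x² - 2y² = 1.
  Expand √2 as a continued fraction. a₀ = ⌊√2⌋ = 1; iterate m_{k+1} = d_k·a_k − m_k, d_{k+1} = (2 − m_{k+1}²)/d_k, a_{k+1} = ⌊(a₀ + m_{k+1})/d_{k+1}⌋ (starting m₀ = 0, d₀ = 1), with convergents p_k = a_k·p_{k-1} + p_{k-2}, q_k = a_k·q_{k-1} + q_{k-2} (p₋₁ = 1, q₋₁ = 0):
  k = 0: a₀ = 1; p₀/q₀ = 1/1; p₀² − 2·q₀² = 1 − 2 = -1.
  k = 1: m = 1, d = 1, a = ⌊(1 + 1)/1⌋ = 2; p/q = (2·1 + 1)/(2·1 + 0) = 3/2; p² − 2·q² = 9 − 8 = 1.
  The first convergent with p² − 2·q² = 1 gives the fundamental solution (x₁, y₁) = (3, 2).
Step 2: Apply the recurrence (x_{n+1}, y_{n+1}) = (x₁x_n + 2y₁y_n, x₁y_n + y₁x_n) repeatedly.
  From (x_1, y_1) = (3, 2): x_2 = 3·3 + 2·2·2 = 17; y_2 = 3·2 + 2·3 = 12.
  From (x_2, y_2) = (17, 12): x_3 = 3·17 + 2·2·12 = 99; y_3 = 3·12 + 2·17 = 70.
  From (x_3, y_3) = (99, 70): x_4 = 3·99 + 2·2·70 = 577; y_4 = 3·70 + 2·99 = 408.
  From (x_4, y_4) = (577, 408): x_5 = 3·577 + 2·2·408 = 3363; y_5 = 3·408 + 2·577 = 2378.
  From (x_5, y_5) = (3363, 2378): x_6 = 3·3363 + 2·2·2378 = 19601; y_6 = 3·2378 + 2·3363 = 13860.
Step 3: Verify x_6² - 2·y_6² = 384199201 - 384199200 = 1 (should be 1). ✓

(x_1, y_1) = (3, 2); (x_6, y_6) = (19601, 13860).


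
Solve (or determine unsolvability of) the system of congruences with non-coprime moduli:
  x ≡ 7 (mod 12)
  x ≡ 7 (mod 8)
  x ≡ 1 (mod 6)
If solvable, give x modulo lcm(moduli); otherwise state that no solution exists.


Moduli 12, 8, 6 are not pairwise coprime, so CRT works modulo lcm(m_i) when all pairwise compatibility conditions hold.
Pairwise compatibility: gcd(m_i, m_j) must divide a_i - a_j for every pair.
Merge one congruence at a time:
  Start: x ≡ 7 (mod 12).
  Combine with x ≡ 7 (mod 8): gcd(12, 8) = 4; 7 - 7 = 0, which IS divisible by 4, so compatible.
    Write x = 7 + 12·t and substitute into x ≡ 7 (mod 8): 12·t ≡ 7 − 7 = 0 (mod 8).
    Divide the congruence (and modulus) by g = 4: 3·t ≡ 0 (mod 2).
    Reduce coefficients mod 2: 1·t ≡ 0 (mod 2).
    So t ≡ 0 (mod 2).
    Then x = 7 + 12·0 = 7, valid modulo lcm(12, 8) = 24: x ≡ 7 (mod 24).
  Combine with x ≡ 1 (mod 6): gcd(24, 6) = 6; 1 - 7 = -6, which IS divisible by 6, so compatible.
    Write x = 7 + 24·t and substitute into x ≡ 1 (mod 6): 24·t ≡ 1 − 7 = -6 (mod 6).
    Divide the congruence (and modulus) by g = 6: 4·t ≡ -1 (mod 1).
    Modulo 1 every t works; take t = 0.
    Then x = 7 + 24·0 = 7, valid modulo lcm(24, 6) = 24: x ≡ 7 (mod 24).
Verify: 7 mod 12 = 7, 7 mod 8 = 7, 7 mod 6 = 1.

x ≡ 7 (mod 24).


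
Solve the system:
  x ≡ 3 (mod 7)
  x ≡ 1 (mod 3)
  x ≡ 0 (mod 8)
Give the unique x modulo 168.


Moduli 7, 3, 8 are pairwise coprime; by CRT there is a unique solution modulo M = 7 · 3 · 8 = 168.
Solve pairwise, accumulating the modulus:
  Start with x ≡ 3 (mod 7).
  Combine with x ≡ 1 (mod 3): since gcd(7, 3) = 1, we get a unique residue mod 21.
    Write x = 3 + 7·t and substitute into x ≡ 1 (mod 3): 7·t ≡ 1 − 3 = -2 (mod 3).
    Reduce coefficients mod 3: 1·t ≡ 1 (mod 3).
    So t ≡ 1 (mod 3).
    Then x = 3 + 7·1 = 10, valid modulo lcm(7, 3) = 21: x ≡ 10 (mod 21).
  Combine with x ≡ 0 (mod 8): since gcd(21, 8) = 1, we get a unique residue mod 168.
    Write x = 10 + 21·t and substitute into x ≡ 0 (mod 8): 21·t ≡ 0 − 10 = -10 (mod 8).
    Reduce coefficients mod 8: 5·t ≡ 6 (mod 8).
    The inverse of 5 mod 8 is 5 (since 5·5 = 25 = 3·8 + 1), so t ≡ 5·6 = 30 ≡ 6 (mod 8).
    Then x = 10 + 21·6 = 136, valid modulo lcm(21, 8) = 168: x ≡ 136 (mod 168).
Verify: 136 mod 7 = 3 ✓, 136 mod 3 = 1 ✓, 136 mod 8 = 0 ✓.

x ≡ 136 (mod 168).


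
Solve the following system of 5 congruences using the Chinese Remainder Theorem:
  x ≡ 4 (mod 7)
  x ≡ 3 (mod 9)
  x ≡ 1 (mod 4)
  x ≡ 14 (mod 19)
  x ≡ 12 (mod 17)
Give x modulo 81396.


Product of moduli M = 7 · 9 · 4 · 19 · 17 = 81396.
Merge one congruence at a time:
  Start: x ≡ 4 (mod 7).
  Combine with x ≡ 3 (mod 9); new modulus lcm = 63.
    Write x = 4 + 7·t and substitute into x ≡ 3 (mod 9): 7·t ≡ 3 − 4 = -1 (mod 9).
    Reduce coefficients mod 9: 7·t ≡ 8 (mod 9).
    The inverse of 7 mod 9 is 4 (since 7·4 = 28 = 3·9 + 1), so t ≡ 4·8 = 32 ≡ 5 (mod 9).
    Then x = 4 + 7·5 = 39, valid modulo lcm(7, 9) = 63: x ≡ 39 (mod 63).
  Combine with x ≡ 1 (mod 4); new modulus lcm = 252.
    Write x = 39 + 63·t and substitute into x ≡ 1 (mod 4): 63·t ≡ 1 − 39 = -38 (mod 4).
    Reduce coefficients mod 4: 3·t ≡ 2 (mod 4).
    The inverse of 3 mod 4 is 3 (since 3·3 = 9 = 2·4 + 1), so t ≡ 3·2 = 6 ≡ 2 (mod 4).
    Then x = 39 + 63·2 = 165, valid modulo lcm(63, 4) = 252: x ≡ 165 (mod 252).
  Combine with x ≡ 14 (mod 19); new modulus lcm = 4788.
    Write x = 165 + 252·t and substitute into x ≡ 14 (mod 19): 252·t ≡ 14 − 165 = -151 (mod 19).
    Reduce coefficients mod 19: 5·t ≡ 1 (mod 19).
    The inverse of 5 mod 19 is 4 (since 5·4 = 20 = 1·19 + 1), so t ≡ 4·1 = 4 ≡ 4 (mod 19).
    Then x = 165 + 252·4 = 1173, valid modulo lcm(252, 19) = 4788: x ≡ 1173 (mod 4788).
  Combine with x ≡ 12 (mod 17); new modulus lcm = 81396.
    Write x = 1173 + 4788·t and substitute into x ≡ 12 (mod 17): 4788·t ≡ 12 − 1173 = -1161 (mod 17).
    Reduce coefficients mod 17: 11·t ≡ 12 (mod 17).
    The inverse of 11 mod 17 is 14 (since 11·14 = 154 = 9·17 + 1), so t ≡ 14·12 = 168 ≡ 15 (mod 17).
    Then x = 1173 + 4788·15 = 72993, valid modulo lcm(4788, 17) = 81396: x ≡ 72993 (mod 81396).
Verify against each original: 72993 mod 7 = 4, 72993 mod 9 = 3, 72993 mod 4 = 1, 72993 mod 19 = 14, 72993 mod 17 = 12.

x ≡ 72993 (mod 81396).


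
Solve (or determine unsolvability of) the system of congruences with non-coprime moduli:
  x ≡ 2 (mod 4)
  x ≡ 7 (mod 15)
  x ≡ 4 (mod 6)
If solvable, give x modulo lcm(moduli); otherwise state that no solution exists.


Moduli 4, 15, 6 are not pairwise coprime, so CRT works modulo lcm(m_i) when all pairwise compatibility conditions hold.
Pairwise compatibility: gcd(m_i, m_j) must divide a_i - a_j for every pair.
Merge one congruence at a time:
  Start: x ≡ 2 (mod 4).
  Combine with x ≡ 7 (mod 15): gcd(4, 15) = 1; 7 - 2 = 5, which IS divisible by 1, so compatible.
    Write x = 2 + 4·t and substitute into x ≡ 7 (mod 15): 4·t ≡ 7 − 2 = 5 (mod 15).
    The inverse of 4 mod 15 is 4 (since 4·4 = 16 = 1·15 + 1), so t ≡ 4·5 = 20 ≡ 5 (mod 15).
    Then x = 2 + 4·5 = 22, valid modulo lcm(4, 15) = 60: x ≡ 22 (mod 60).
  Combine with x ≡ 4 (mod 6): gcd(60, 6) = 6; 4 - 22 = -18, which IS divisible by 6, so compatible.
    Write x = 22 + 60·t and substitute into x ≡ 4 (mod 6): 60·t ≡ 4 − 22 = -18 (mod 6).
    Divide the congruence (and modulus) by g = 6: 10·t ≡ -3 (mod 1).
    Modulo 1 every t works; take t = 0.
    Then x = 22 + 60·0 = 22, valid modulo lcm(60, 6) = 60: x ≡ 22 (mod 60).
Verify: 22 mod 4 = 2, 22 mod 15 = 7, 22 mod 6 = 4.

x ≡ 22 (mod 60).


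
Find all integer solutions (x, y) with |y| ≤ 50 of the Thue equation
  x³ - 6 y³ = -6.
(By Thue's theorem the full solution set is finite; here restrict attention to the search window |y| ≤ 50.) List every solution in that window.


The equation is x³ - 6y³ = -6. For fixed y, x³ = 6·y³ − 6, so a solution requires the RHS to be a perfect cube.
Strategy: iterate y from -50 to 50, compute RHS = 6·y³ − 6, and check whether it is a (positive or negative) perfect cube.
Check small values of y:
  y = 0: RHS = -6 is not a perfect cube.
  y = 1: RHS = 0 = (0)³ ⇒ x = 0 works.
  y = -1: RHS = -12 is not a perfect cube.
  y = 2: RHS = 42 is not a perfect cube.
  y = -2: RHS = -54 is not a perfect cube.
  y = 3: RHS = 156 is not a perfect cube.
  y = -3: RHS = -168 is not a perfect cube.
Continuing the search up to |y| = 50 finds no further solutions beyond those listed.
Collected solutions: (0, 1).

Solutions (with |y| ≤ 50): (0, 1).


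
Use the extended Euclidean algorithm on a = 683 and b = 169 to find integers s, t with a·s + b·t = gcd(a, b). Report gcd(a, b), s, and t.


Euclidean algorithm on (683, 169) — divide until remainder is 0:
  683 = 4 · 169 + 7
  169 = 24 · 7 + 1
  7 = 7 · 1 + 0
gcd(683, 169) = 1.
Track Bezout coefficients alongside the remainders: start with r₀ = 683 = a·1 + b·0 (s = 1, t = 0) and r₁ = 169 = a·0 + b·1 (s = 0, t = 1); each new remainder r_{k+1} = r_{k-1} − q_k·r_k inherits s_{k+1} = s_{k-1} − q_k·s_k, t_{k+1} = t_{k-1} − q_k·t_k, so r_k = a·s_k + b·t_k at every step:
  q = 4: r = 7, s = 1 − 4·0 = 1, t = 0 − 4·1 = -4  (check: 683·1 + 169·(-4) = 7)
  q = 24: r = 1, s = 0 − 24·1 = -24, t = 1 − 24·(-4) = 97  (check: 683·(-24) + 169·97 = 1)
The row with r = 1 (the gcd) gives the Bezout coefficients s = -24, t = 97.
Result: 683 · (-24) + 169 · (97) = 1.

gcd(683, 169) = 1; s = -24, t = 97 (check: 683·(-24) + 169·97 = 1).


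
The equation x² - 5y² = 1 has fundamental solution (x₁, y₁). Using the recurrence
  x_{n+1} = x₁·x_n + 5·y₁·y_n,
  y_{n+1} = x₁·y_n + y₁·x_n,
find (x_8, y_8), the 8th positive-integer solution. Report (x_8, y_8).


Step 1: Find the fundamental solution (x₁, y₁) of x² - 5y² = 1.
  Expand √5 as a continued fraction. a₀ = ⌊√5⌋ = 2; iterate m_{k+1} = d_k·a_k − m_k, d_{k+1} = (5 − m_{k+1}²)/d_k, a_{k+1} = ⌊(a₀ + m_{k+1})/d_{k+1}⌋ (starting m₀ = 0, d₀ = 1), with convergents p_k = a_k·p_{k-1} + p_{k-2}, q_k = a_k·q_{k-1} + q_{k-2} (p₋₁ = 1, q₋₁ = 0):
  k = 0: a₀ = 2; p₀/q₀ = 2/1; p₀² − 5·q₀² = 4 − 5 = -1.
  k = 1: m = 2, d = 1, a = ⌊(2 + 2)/1⌋ = 4; p/q = (4·2 + 1)/(4·1 + 0) = 9/4; p² − 5·q² = 81 − 80 = 1.
  The first convergent with p² − 5·q² = 1 gives the fundamental solution (x₁, y₁) = (9, 4).
Step 2: Apply the recurrence (x_{n+1}, y_{n+1}) = (x₁x_n + 5y₁y_n, x₁y_n + y₁x_n) repeatedly.
  From (x_1, y_1) = (9, 4): x_2 = 9·9 + 5·4·4 = 161; y_2 = 9·4 + 4·9 = 72.
  From (x_2, y_2) = (161, 72): x_3 = 9·161 + 5·4·72 = 2889; y_3 = 9·72 + 4·161 = 1292.
  From (x_3, y_3) = (2889, 1292): x_4 = 9·2889 + 5·4·1292 = 51841; y_4 = 9·1292 + 4·2889 = 23184.
  From (x_4, y_4) = (51841, 23184): x_5 = 9·51841 + 5·4·23184 = 930249; y_5 = 9·23184 + 4·51841 = 416020.
  From (x_5, y_5) = (930249, 416020): x_6 = 9·930249 + 5·4·416020 = 16692641; y_6 = 9·416020 + 4·930249 = 7465176.
  From (x_6, y_6) = (16692641, 7465176): x_7 = 9·16692641 + 5·4·7465176 = 299537289; y_7 = 9·7465176 + 4·16692641 = 133957148.
  From (x_7, y_7) = (299537289, 133957148): x_8 = 9·299537289 + 5·4·133957148 = 5374978561; y_8 = 9·133957148 + 4·299537289 = 2403763488.
Step 3: Verify x_8² - 5·y_8² = 28890394531209630721 - 28890394531209630720 = 1 (should be 1). ✓

(x_1, y_1) = (9, 4); (x_8, y_8) = (5374978561, 2403763488).


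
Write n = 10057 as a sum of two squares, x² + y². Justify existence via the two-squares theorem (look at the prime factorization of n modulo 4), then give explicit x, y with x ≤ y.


Step 1: Factor n = 10057 = 89 · 113.
Step 2: Check the mod-4 condition on each prime factor: 89 ≡ 1 (mod 4), exponent 1; 113 ≡ 1 (mod 4), exponent 1.
All primes ≡ 3 (mod 4) appear to even exponent (or don't appear), so by the two-squares theorem n IS expressible as a sum of two squares.
Step 3: Build a representation. Here n = 89 · 113 is a product of primes ≡ 1 (mod 4). Each prime p ≡ 1 (mod 4) is itself a sum of two squares; find a² by testing p − a² for a perfect square:
  89: 89 − 1² = 88, 89 − 2² = 85, 89 − 3² = 80, 89 − 4² = 73, 89 − 5² = 64 = 8² ⇒ 89 = 5² + 8².
  113: 113 − 1² = 112, 113 − 2² = 109, 113 − 3² = 104, 113 − 4² = 97, 113 − 5² = 88, 113 − 6² = 77, 113 − 7² = 64 = 8² ⇒ 113 = 7² + 8².
  Combine using the Brahmagupta–Fibonacci identity (a² + b²)(c² + d²) = (ac − bd)² + (ad + bc)² = (ac + bd)² + (ad − bc)²:
  89 · 113 = 10057: from (5² + 8²)(7² + 8²), take (5·7 − 8·8, 5·8 + 8·7) = (35 − 64, 40 + 56) = (-29, 96); dropping signs (only squares matter) gives (29, 96); check 29² + 96² = 841 + 9216 = 10057 ✓.
Step 4: Order so x ≤ y and verify: 29² + 96² = 841 + 9216 = 10057 = n. ✓

n = 10057 = 29² + 96² (one valid representation with x ≤ y).


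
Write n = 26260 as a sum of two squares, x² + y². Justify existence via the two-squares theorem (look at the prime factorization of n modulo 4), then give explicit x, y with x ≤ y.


Step 1: Factor n = 26260 = 2^2 · 5 · 13 · 101.
Step 2: Check the mod-4 condition on each prime factor: 2 = 2 (special); 5 ≡ 1 (mod 4), exponent 1; 13 ≡ 1 (mod 4), exponent 1; 101 ≡ 1 (mod 4), exponent 1.
All primes ≡ 3 (mod 4) appear to even exponent (or don't appear), so by the two-squares theorem n IS expressible as a sum of two squares.
Step 3: Build a representation. Group n = k² · m with k = 2 and m = 5 · 13 · 101 = 6565 (a product of primes ≡ 1 (mod 4)); a representation of m scales to one of n via (k·x)² + (k·y)² = k²(x² + y²). Each prime p ≡ 1 (mod 4) is itself a sum of two squares; find a² by testing p − a² for a perfect square:
  5: 5 − 1² = 4 = 2² ⇒ 5 = 1² + 2².
  13: 13 − 1² = 12, 13 − 2² = 9 = 3² ⇒ 13 = 2² + 3².
  101: 101 − 1² = 100 = 10² ⇒ 101 = 1² + 10².
  Combine using the Brahmagupta–Fibonacci identity (a² + b²)(c² + d²) = (ac − bd)² + (ad + bc)² = (ac + bd)² + (ad − bc)²:
  5 · 13 = 65: from (1² + 2²)(2² + 3²), take (1·2 − 2·3, 1·3 + 2·2) = (2 − 6, 3 + 4) = (-4, 7); dropping signs (only squares matter) gives (4, 7); check 4² + 7² = 16 + 49 = 65 ✓.
  65 · 101 = 6565: from (4² + 7²)(1² + 10²), take (4·1 − 7·10, 4·10 + 7·1) = (4 − 70, 40 + 7) = (-66, 47); dropping signs (only squares matter) gives (66, 47); check 66² + 47² = 4356 + 2209 = 6565 ✓.
  Scale by k = 2: (2·66, 2·47) = (132, 94).
Step 4: Order so x ≤ y and verify: 94² + 132² = 8836 + 17424 = 26260 = n. ✓

n = 26260 = 94² + 132² (one valid representation with x ≤ y).


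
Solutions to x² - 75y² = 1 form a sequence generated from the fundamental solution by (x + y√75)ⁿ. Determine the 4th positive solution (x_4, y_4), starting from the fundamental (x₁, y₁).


Step 1: Find the fundamental solution (x₁, y₁) of x² - 75y² = 1.
  Expand √75 as a continued fraction. a₀ = ⌊√75⌋ = 8; iterate m_{k+1} = d_k·a_k − m_k, d_{k+1} = (75 − m_{k+1}²)/d_k, a_{k+1} = ⌊(a₀ + m_{k+1})/d_{k+1}⌋ (starting m₀ = 0, d₀ = 1), with convergents p_k = a_k·p_{k-1} + p_{k-2}, q_k = a_k·q_{k-1} + q_{k-2} (p₋₁ = 1, q₋₁ = 0):
  k = 0: a₀ = 8; p₀/q₀ = 8/1; p₀² − 75·q₀² = 64 − 75 = -11.
  k = 1: m = 8, d = 11, a = ⌊(8 + 8)/11⌋ = 1; p/q = (1·8 + 1)/(1·1 + 0) = 9/1; p² − 75·q² = 81 − 75 = 6.
  k = 2: m = 3, d = 6, a = ⌊(8 + 3)/6⌋ = 1; p/q = (1·9 + 8)/(1·1 + 1) = 17/2; p² − 75·q² = 289 − 300 = -11.
  k = 3: m = 3, d = 11, a = ⌊(8 + 3)/11⌋ = 1; p/q = (1·17 + 9)/(1·2 + 1) = 26/3; p² − 75·q² = 676 − 675 = 1.
  The first convergent with p² − 75·q² = 1 gives the fundamental solution (x₁, y₁) = (26, 3).
Step 2: Apply the recurrence (x_{n+1}, y_{n+1}) = (x₁x_n + 75y₁y_n, x₁y_n + y₁x_n) repeatedly.
  From (x_1, y_1) = (26, 3): x_2 = 26·26 + 75·3·3 = 1351; y_2 = 26·3 + 3·26 = 156.
  From (x_2, y_2) = (1351, 156): x_3 = 26·1351 + 75·3·156 = 70226; y_3 = 26·156 + 3·1351 = 8109.
  From (x_3, y_3) = (70226, 8109): x_4 = 26·70226 + 75·3·8109 = 3650401; y_4 = 26·8109 + 3·70226 = 421512.
Step 3: Verify x_4² - 75·y_4² = 13325427460801 - 13325427460800 = 1 (should be 1). ✓

(x_1, y_1) = (26, 3); (x_4, y_4) = (3650401, 421512).


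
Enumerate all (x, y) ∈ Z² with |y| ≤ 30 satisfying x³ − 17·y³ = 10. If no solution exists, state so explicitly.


The equation is x³ - 17y³ = 10. For fixed y, x³ = 17·y³ + 10, so a solution requires the RHS to be a perfect cube.
Strategy: iterate y from -30 to 30, compute RHS = 17·y³ + 10, and check whether it is a (positive or negative) perfect cube.
Check small values of y:
  y = 0: RHS = 10 is not a perfect cube.
  y = 1: RHS = 27 = (3)³ ⇒ x = 3 works.
  y = -1: RHS = -7 is not a perfect cube.
  y = 2: RHS = 146 is not a perfect cube.
  y = -2: RHS = -126 is not a perfect cube.
  y = 3: RHS = 469 is not a perfect cube.
  y = -3: RHS = -449 is not a perfect cube.
Continuing the search up to |y| = 30 finds no further solutions beyond those listed.
Collected solutions: (3, 1).

Solutions (with |y| ≤ 30): (3, 1).


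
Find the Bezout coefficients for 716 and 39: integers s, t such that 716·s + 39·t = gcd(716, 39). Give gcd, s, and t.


Euclidean algorithm on (716, 39) — divide until remainder is 0:
  716 = 18 · 39 + 14
  39 = 2 · 14 + 11
  14 = 1 · 11 + 3
  11 = 3 · 3 + 2
  3 = 1 · 2 + 1
  2 = 2 · 1 + 0
gcd(716, 39) = 1.
Track Bezout coefficients alongside the remainders: start with r₀ = 716 = a·1 + b·0 (s = 1, t = 0) and r₁ = 39 = a·0 + b·1 (s = 0, t = 1); each new remainder r_{k+1} = r_{k-1} − q_k·r_k inherits s_{k+1} = s_{k-1} − q_k·s_k, t_{k+1} = t_{k-1} − q_k·t_k, so r_k = a·s_k + b·t_k at every step:
  q = 18: r = 14, s = 1 − 18·0 = 1, t = 0 − 18·1 = -18  (check: 716·1 + 39·(-18) = 14)
  q = 2: r = 11, s = 0 − 2·1 = -2, t = 1 − 2·(-18) = 37  (check: 716·(-2) + 39·37 = 11)
  q = 1: r = 3, s = 1 − 1·(-2) = 3, t = -18 − 1·37 = -55  (check: 716·3 + 39·(-55) = 3)
  q = 3: r = 2, s = -2 − 3·3 = -11, t = 37 − 3·(-55) = 202  (check: 716·(-11) + 39·202 = 2)
  q = 1: r = 1, s = 3 − 1·(-11) = 14, t = -55 − 1·202 = -257  (check: 716·14 + 39·(-257) = 1)
The row with r = 1 (the gcd) gives the Bezout coefficients s = 14, t = -257.
Result: 716 · (14) + 39 · (-257) = 1.

gcd(716, 39) = 1; s = 14, t = -257 (check: 716·14 + 39·(-257) = 1).


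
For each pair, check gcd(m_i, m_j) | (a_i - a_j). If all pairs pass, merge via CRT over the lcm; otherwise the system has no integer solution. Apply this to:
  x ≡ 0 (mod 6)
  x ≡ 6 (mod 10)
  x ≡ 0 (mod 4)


Moduli 6, 10, 4 are not pairwise coprime, so CRT works modulo lcm(m_i) when all pairwise compatibility conditions hold.
Pairwise compatibility: gcd(m_i, m_j) must divide a_i - a_j for every pair.
Merge one congruence at a time:
  Start: x ≡ 0 (mod 6).
  Combine with x ≡ 6 (mod 10): gcd(6, 10) = 2; 6 - 0 = 6, which IS divisible by 2, so compatible.
    Write x = 0 + 6·t and substitute into x ≡ 6 (mod 10): 6·t ≡ 6 − 0 = 6 (mod 10).
    Divide the congruence (and modulus) by g = 2: 3·t ≡ 3 (mod 5).
    The inverse of 3 mod 5 is 2 (since 3·2 = 6 = 1·5 + 1), so t ≡ 2·3 = 6 ≡ 1 (mod 5).
    Then x = 0 + 6·1 = 6, valid modulo lcm(6, 10) = 30: x ≡ 6 (mod 30).
  Combine with x ≡ 0 (mod 4): gcd(30, 4) = 2; 0 - 6 = -6, which IS divisible by 2, so compatible.
    Write x = 6 + 30·t and substitute into x ≡ 0 (mod 4): 30·t ≡ 0 − 6 = -6 (mod 4).
    Divide the congruence (and modulus) by g = 2: 15·t ≡ -3 (mod 2).
    Reduce coefficients mod 2: 1·t ≡ 1 (mod 2).
    So t ≡ 1 (mod 2).
    Then x = 6 + 30·1 = 36, valid modulo lcm(30, 4) = 60: x ≡ 36 (mod 60).
Verify: 36 mod 6 = 0, 36 mod 10 = 6, 36 mod 4 = 0.

x ≡ 36 (mod 60).


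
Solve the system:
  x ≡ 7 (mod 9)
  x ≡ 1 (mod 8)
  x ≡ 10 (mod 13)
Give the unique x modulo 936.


Moduli 9, 8, 13 are pairwise coprime; by CRT there is a unique solution modulo M = 9 · 8 · 13 = 936.
Solve pairwise, accumulating the modulus:
  Start with x ≡ 7 (mod 9).
  Combine with x ≡ 1 (mod 8): since gcd(9, 8) = 1, we get a unique residue mod 72.
    Write x = 7 + 9·t and substitute into x ≡ 1 (mod 8): 9·t ≡ 1 − 7 = -6 (mod 8).
    Reduce coefficients mod 8: 1·t ≡ 2 (mod 8).
    So t ≡ 2 (mod 8).
    Then x = 7 + 9·2 = 25, valid modulo lcm(9, 8) = 72: x ≡ 25 (mod 72).
  Combine with x ≡ 10 (mod 13): since gcd(72, 13) = 1, we get a unique residue mod 936.
    Write x = 25 + 72·t and substitute into x ≡ 10 (mod 13): 72·t ≡ 10 − 25 = -15 (mod 13).
    Reduce coefficients mod 13: 7·t ≡ 11 (mod 13).
    The inverse of 7 mod 13 is 2 (since 7·2 = 14 = 1·13 + 1), so t ≡ 2·11 = 22 ≡ 9 (mod 13).
    Then x = 25 + 72·9 = 673, valid modulo lcm(72, 13) = 936: x ≡ 673 (mod 936).
Verify: 673 mod 9 = 7 ✓, 673 mod 8 = 1 ✓, 673 mod 13 = 10 ✓.

x ≡ 673 (mod 936).


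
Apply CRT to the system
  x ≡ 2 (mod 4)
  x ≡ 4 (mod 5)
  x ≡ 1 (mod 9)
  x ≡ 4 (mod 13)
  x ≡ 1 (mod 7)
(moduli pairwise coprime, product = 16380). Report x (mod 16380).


Product of moduli M = 4 · 5 · 9 · 13 · 7 = 16380.
Merge one congruence at a time:
  Start: x ≡ 2 (mod 4).
  Combine with x ≡ 4 (mod 5); new modulus lcm = 20.
    Write x = 2 + 4·t and substitute into x ≡ 4 (mod 5): 4·t ≡ 4 − 2 = 2 (mod 5).
    The inverse of 4 mod 5 is 4 (since 4·4 = 16 = 3·5 + 1), so t ≡ 4·2 = 8 ≡ 3 (mod 5).
    Then x = 2 + 4·3 = 14, valid modulo lcm(4, 5) = 20: x ≡ 14 (mod 20).
  Combine with x ≡ 1 (mod 9); new modulus lcm = 180.
    Write x = 14 + 20·t and substitute into x ≡ 1 (mod 9): 20·t ≡ 1 − 14 = -13 (mod 9).
    Reduce coefficients mod 9: 2·t ≡ 5 (mod 9).
    The inverse of 2 mod 9 is 5 (since 2·5 = 10 = 1·9 + 1), so t ≡ 5·5 = 25 ≡ 7 (mod 9).
    Then x = 14 + 20·7 = 154, valid modulo lcm(20, 9) = 180: x ≡ 154 (mod 180).
  Combine with x ≡ 4 (mod 13); new modulus lcm = 2340.
    Write x = 154 + 180·t and substitute into x ≡ 4 (mod 13): 180·t ≡ 4 − 154 = -150 (mod 13).
    Reduce coefficients mod 13: 11·t ≡ 6 (mod 13).
    The inverse of 11 mod 13 is 6 (since 11·6 = 66 = 5·13 + 1), so t ≡ 6·6 = 36 ≡ 10 (mod 13).
    Then x = 154 + 180·10 = 1954, valid modulo lcm(180, 13) = 2340: x ≡ 1954 (mod 2340).
  Combine with x ≡ 1 (mod 7); new modulus lcm = 16380.
    Write x = 1954 + 2340·t and substitute into x ≡ 1 (mod 7): 2340·t ≡ 1 − 1954 = -1953 (mod 7).
    Reduce coefficients mod 7: 2·t ≡ 0 (mod 7).
    The inverse of 2 mod 7 is 4 (since 2·4 = 8 = 1·7 + 1), so t ≡ 4·0 = 0 ≡ 0 (mod 7).
    Then x = 1954 + 2340·0 = 1954, valid modulo lcm(2340, 7) = 16380: x ≡ 1954 (mod 16380).
Verify against each original: 1954 mod 4 = 2, 1954 mod 5 = 4, 1954 mod 9 = 1, 1954 mod 13 = 4, 1954 mod 7 = 1.

x ≡ 1954 (mod 16380).


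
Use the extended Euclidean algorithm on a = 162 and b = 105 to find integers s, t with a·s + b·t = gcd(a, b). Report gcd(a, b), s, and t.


Euclidean algorithm on (162, 105) — divide until remainder is 0:
  162 = 1 · 105 + 57
  105 = 1 · 57 + 48
  57 = 1 · 48 + 9
  48 = 5 · 9 + 3
  9 = 3 · 3 + 0
gcd(162, 105) = 3.
Track Bezout coefficients alongside the remainders: start with r₀ = 162 = a·1 + b·0 (s = 1, t = 0) and r₁ = 105 = a·0 + b·1 (s = 0, t = 1); each new remainder r_{k+1} = r_{k-1} − q_k·r_k inherits s_{k+1} = s_{k-1} − q_k·s_k, t_{k+1} = t_{k-1} − q_k·t_k, so r_k = a·s_k + b·t_k at every step:
  q = 1: r = 57, s = 1 − 1·0 = 1, t = 0 − 1·1 = -1  (check: 162·1 + 105·(-1) = 57)
  q = 1: r = 48, s = 0 − 1·1 = -1, t = 1 − 1·(-1) = 2  (check: 162·(-1) + 105·2 = 48)
  q = 1: r = 9, s = 1 − 1·(-1) = 2, t = -1 − 1·2 = -3  (check: 162·2 + 105·(-3) = 9)
  q = 5: r = 3, s = -1 − 5·2 = -11, t = 2 − 5·(-3) = 17  (check: 162·(-11) + 105·17 = 3)
The row with r = 3 (the gcd) gives the Bezout coefficients s = -11, t = 17.
Result: 162 · (-11) + 105 · (17) = 3.

gcd(162, 105) = 3; s = -11, t = 17 (check: 162·(-11) + 105·17 = 3).


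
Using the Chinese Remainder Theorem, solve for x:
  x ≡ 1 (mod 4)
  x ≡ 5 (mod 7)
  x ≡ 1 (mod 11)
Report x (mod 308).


Moduli 4, 7, 11 are pairwise coprime; by CRT there is a unique solution modulo M = 4 · 7 · 11 = 308.
Solve pairwise, accumulating the modulus:
  Start with x ≡ 1 (mod 4).
  Combine with x ≡ 5 (mod 7): since gcd(4, 7) = 1, we get a unique residue mod 28.
    Write x = 1 + 4·t and substitute into x ≡ 5 (mod 7): 4·t ≡ 5 − 1 = 4 (mod 7).
    The inverse of 4 mod 7 is 2 (since 4·2 = 8 = 1·7 + 1), so t ≡ 2·4 = 8 ≡ 1 (mod 7).
    Then x = 1 + 4·1 = 5, valid modulo lcm(4, 7) = 28: x ≡ 5 (mod 28).
  Combine with x ≡ 1 (mod 11): since gcd(28, 11) = 1, we get a unique residue mod 308.
    Write x = 5 + 28·t and substitute into x ≡ 1 (mod 11): 28·t ≡ 1 − 5 = -4 (mod 11).
    Reduce coefficients mod 11: 6·t ≡ 7 (mod 11).
    The inverse of 6 mod 11 is 2 (since 6·2 = 12 = 1·11 + 1), so t ≡ 2·7 = 14 ≡ 3 (mod 11).
    Then x = 5 + 28·3 = 89, valid modulo lcm(28, 11) = 308: x ≡ 89 (mod 308).
Verify: 89 mod 4 = 1 ✓, 89 mod 7 = 5 ✓, 89 mod 11 = 1 ✓.

x ≡ 89 (mod 308).


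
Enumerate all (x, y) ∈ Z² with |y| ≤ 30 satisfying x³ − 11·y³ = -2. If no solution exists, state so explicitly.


The equation is x³ - 11y³ = -2. For fixed y, x³ = 11·y³ − 2, so a solution requires the RHS to be a perfect cube.
Strategy: iterate y from -30 to 30, compute RHS = 11·y³ − 2, and check whether it is a (positive or negative) perfect cube.
Check small values of y:
  y = 0: RHS = -2 is not a perfect cube.
  y = 1: RHS = 9 is not a perfect cube.
  y = -1: RHS = -13 is not a perfect cube.
  y = 2: RHS = 86 is not a perfect cube.
  y = -2: RHS = -90 is not a perfect cube.
  y = 3: RHS = 295 is not a perfect cube.
  y = -3: RHS = -299 is not a perfect cube.
Continuing the search up to |y| = 30 finds no solutions either.
No (x, y) in the scanned range satisfies the equation.

No integer solutions with |y| ≤ 30.


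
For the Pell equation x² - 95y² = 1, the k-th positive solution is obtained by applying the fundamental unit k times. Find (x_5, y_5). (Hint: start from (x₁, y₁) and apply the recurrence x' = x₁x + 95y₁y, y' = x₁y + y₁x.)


Step 1: Find the fundamental solution (x₁, y₁) of x² - 95y² = 1.
  Expand √95 as a continued fraction. a₀ = ⌊√95⌋ = 9; iterate m_{k+1} = d_k·a_k − m_k, d_{k+1} = (95 − m_{k+1}²)/d_k, a_{k+1} = ⌊(a₀ + m_{k+1})/d_{k+1}⌋ (starting m₀ = 0, d₀ = 1), with convergents p_k = a_k·p_{k-1} + p_{k-2}, q_k = a_k·q_{k-1} + q_{k-2} (p₋₁ = 1, q₋₁ = 0):
  k = 0: a₀ = 9; p₀/q₀ = 9/1; p₀² − 95·q₀² = 81 − 95 = -14.
  k = 1: m = 9, d = 14, a = ⌊(9 + 9)/14⌋ = 1; p/q = (1·9 + 1)/(1·1 + 0) = 10/1; p² − 95·q² = 100 − 95 = 5.
  k = 2: m = 5, d = 5, a = ⌊(9 + 5)/5⌋ = 2; p/q = (2·10 + 9)/(2·1 + 1) = 29/3; p² − 95·q² = 841 − 855 = -14.
  k = 3: m = 5, d = 14, a = ⌊(9 + 5)/14⌋ = 1; p/q = (1·29 + 10)/(1·3 + 1) = 39/4; p² − 95·q² = 1521 − 1520 = 1.
  The first convergent with p² − 95·q² = 1 gives the fundamental solution (x₁, y₁) = (39, 4).
Step 2: Apply the recurrence (x_{n+1}, y_{n+1}) = (x₁x_n + 95y₁y_n, x₁y_n + y₁x_n) repeatedly.
  From (x_1, y_1) = (39, 4): x_2 = 39·39 + 95·4·4 = 3041; y_2 = 39·4 + 4·39 = 312.
  From (x_2, y_2) = (3041, 312): x_3 = 39·3041 + 95·4·312 = 237159; y_3 = 39·312 + 4·3041 = 24332.
  From (x_3, y_3) = (237159, 24332): x_4 = 39·237159 + 95·4·24332 = 18495361; y_4 = 39·24332 + 4·237159 = 1897584.
  From (x_4, y_4) = (18495361, 1897584): x_5 = 39·18495361 + 95·4·1897584 = 1442400999; y_5 = 39·1897584 + 4·18495361 = 147987220.
Step 3: Verify x_5² - 95·y_5² = 2080520641916198001 - 2080520641916198000 = 1 (should be 1). ✓

(x_1, y_1) = (39, 4); (x_5, y_5) = (1442400999, 147987220).


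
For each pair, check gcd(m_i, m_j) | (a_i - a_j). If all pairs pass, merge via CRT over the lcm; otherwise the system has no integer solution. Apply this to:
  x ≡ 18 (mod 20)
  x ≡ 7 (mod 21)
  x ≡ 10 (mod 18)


Moduli 20, 21, 18 are not pairwise coprime, so CRT works modulo lcm(m_i) when all pairwise compatibility conditions hold.
Pairwise compatibility: gcd(m_i, m_j) must divide a_i - a_j for every pair.
Merge one congruence at a time:
  Start: x ≡ 18 (mod 20).
  Combine with x ≡ 7 (mod 21): gcd(20, 21) = 1; 7 - 18 = -11, which IS divisible by 1, so compatible.
    Write x = 18 + 20·t and substitute into x ≡ 7 (mod 21): 20·t ≡ 7 − 18 = -11 (mod 21).
    Reduce coefficients mod 21: 20·t ≡ 10 (mod 21).
    The inverse of 20 mod 21 is 20 (since 20·20 = 400 = 19·21 + 1), so t ≡ 20·10 = 200 ≡ 11 (mod 21).
    Then x = 18 + 20·11 = 238, valid modulo lcm(20, 21) = 420: x ≡ 238 (mod 420).
  Combine with x ≡ 10 (mod 18): gcd(420, 18) = 6; 10 - 238 = -228, which IS divisible by 6, so compatible.
    Write x = 238 + 420·t and substitute into x ≡ 10 (mod 18): 420·t ≡ 10 − 238 = -228 (mod 18).
    Divide the congruence (and modulus) by g = 6: 70·t ≡ -38 (mod 3).
    Reduce coefficients mod 3: 1·t ≡ 1 (mod 3).
    So t ≡ 1 (mod 3).
    Then x = 238 + 420·1 = 658, valid modulo lcm(420, 18) = 1260: x ≡ 658 (mod 1260).
Verify: 658 mod 20 = 18, 658 mod 21 = 7, 658 mod 18 = 10.

x ≡ 658 (mod 1260).
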